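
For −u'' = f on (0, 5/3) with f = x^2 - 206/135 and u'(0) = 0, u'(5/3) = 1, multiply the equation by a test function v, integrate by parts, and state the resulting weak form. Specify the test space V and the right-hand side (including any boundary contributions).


V = H^1(0, 5/3) (v unrestricted at boundary; u is determined up to an additive constant); weak form: ∫_0^5/3 u'v' dx = ∫_0^5/3 (x^2 - 206/135) v dx + v(5/3) for all v ∈ V.

Multiply both sides by a test function v and integrate from 0 to 5/3:
  ∫_0^5/3 −u''(x) v(x) dx = ∫_0^5/3 f(x) v(x) dx.
Integrate the LHS by parts once:
  ∫_0^5/3 −u'' v dx = −[u'(x) v(x)]_0^5/3 + ∫_0^5/3 u'(x) v'(x) dx.
Thus ∫_0^5/3 u'(x) v'(x) dx = ∫_0^5/3 f(x) v(x) dx + [u'(x) v(x)]_0^5/3.
Choose V so that boundary terms are either known or forced to vanish.
u has inhomogeneous Neumann u'(0) = 0, u'(5/3) = 1. [u' v]_0^5/3 = (1)·v(5/3) − (0)·v(0) = v(5/3). Take V = H^1(0, 5/3); boundary term becomes part of RHS.
Weak formulation: find u (satisfying any essential BC) such that ∫_0^5/3 u'(x) v'(x) dx = ∫_0^5/3 f v dx + v(5/3) for all v ∈ V (Neumann data are natural BCs: they enter the RHS as boundary terms).
Substituting f(x) = x^2 - 206/135, the right-hand side is ∫_0^5/3 (x^2 - 206/135) v dx + v(5/3).
Compatibility check (pure Neumann): taking v ≡ 1 ∈ V gives 0 = ∫_0^5/3 f dx + (1) − (0), i.e. ∫_0^5/3 f dx must equal u'(0) − u'(5/3) = -1. Indeed ∫_0^5/3 (x^2 - 206/135) dx = -1, so the data are compatible. The solution is then unique only up to an additive constant (fix it e.g. by requiring ∫_0^5/3 u dx = 0).


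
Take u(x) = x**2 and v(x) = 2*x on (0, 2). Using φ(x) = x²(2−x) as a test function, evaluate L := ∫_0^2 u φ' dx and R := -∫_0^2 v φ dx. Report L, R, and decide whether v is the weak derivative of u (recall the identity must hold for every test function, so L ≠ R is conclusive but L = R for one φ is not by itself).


LHS = -16/5, RHS = -16/5. Yes, v = u' weakly.

u(x) = x**2, classical derivative u'(x) = 2*x.
φ(x) = x²(2−x), so φ'(x) = x*(4 - 3*x).
Note φ(0) = φ(2) = 0, so the boundary term u·φ vanishes.
LHS = ∫_0^2 u(x) φ'(x) dx = ∫_0^2 (-3*x^4 + 4*x^3) dx. Term by term:
  ∫_0^2 -3*x^4 dx = -96/5;  ∫_0^2 4*x^3 dx = 16.
Sum: -96/5 + 16 = -16/5.
So LHS = -16/5.
∫_0^2 v(x) φ(x) dx = ∫_0^2 (-2*x^4 + 4*x^3) dx. Term by term:
  ∫_0^2 -2*x^4 dx = -64/5;  ∫_0^2 4*x^3 dx = 16.
Sum: -64/5 + 16 = 16/5.
So RHS = -∫_0^2 v(x) φ(x) dx = -16/5.
LHS = RHS, so the identity holds for this test φ.
Moreover u is smooth here and v(x) = u'(x) = 2*x pointwise, so the identity holds for every test function. Hence v is the weak derivative of u.


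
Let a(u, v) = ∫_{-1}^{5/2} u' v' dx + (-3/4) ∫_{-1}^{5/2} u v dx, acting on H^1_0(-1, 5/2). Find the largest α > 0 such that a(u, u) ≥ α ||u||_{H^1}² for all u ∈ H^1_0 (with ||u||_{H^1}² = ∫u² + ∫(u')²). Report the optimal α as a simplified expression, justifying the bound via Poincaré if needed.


α = (-147 + 16*π^2)/(4*(4*π^2 + 49))

Coercivity of a(·,·) on H^1_0(-1, 5/2) means a(u, u) ≥ α ||u||_{H^1}² for every u ∈ H^1_0.
The interval has length L = 7/2, and Poincaré/coercivity depend only on L. Here a(u, u) = ∫(u')² + (-3/4)·∫u².
Here c = -3/4 < 0 with |c| < (π/L)² = 4*π^2/49, so coercivity still holds. The condition a(u,u) ≥ α||u||_{H^1}² reads (1−α)∫(u')² ≥ (α−c)∫u². Any admissible α is ≤ 1 (rapidly oscillating u have ∫u²/∫(u')² → 0), and α = 1 would force 0 ≥ (1−c)∫u², impossible since c < 1; so 1−α > 0. By the sharp Poincaré inequality on H^1_0 of an interval of length L, ∫(u')² ≥ (π/L)²∫u² with equality for the first sine mode sin(π(x−x₀)/L) (x₀ the left endpoint), so the inequality holds for all u iff (1−α)(π/L)² ≥ α − c, i.e. α ≤ ((π/L)² + c)/((π/L)² + 1) = (1 + c(L/π)²)/(1 + (L/π)²). (Direct route, valid since c ≤ 0: Poincaré gives c∫u² ≥ c(L/π)²∫(u')², so a(u,u) ≥ (1 + c(L/π)²)∫(u')², while ||u||_{H^1}² ≤ (1 + (L/π)²)∫(u')²; dividing yields the same α.) With (π/L)² = 4*π^2/49 and c = -3/4, the largest admissible constant is α = ((π/L)² + c)/((π/L)² + 1).
Simplifying, α = (-147 + 16*π^2)/(4*(4*π^2 + 49)).


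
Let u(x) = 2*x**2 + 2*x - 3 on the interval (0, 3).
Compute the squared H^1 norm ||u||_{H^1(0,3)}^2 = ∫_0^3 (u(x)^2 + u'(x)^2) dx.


||u||_{H^1}^2 = 2427/5

The H^1 norm (squared) on an interval (0, L) is
  ||u||_{H^1}^2 = ∫_0^L u(x)^2 dx + ∫_0^L u'(x)^2 dx.
Compute u'(x) = 4*x + 2.
Then u(x)^2 = 4*x**4 + 8*x**3 - 8*x**2 - 12*x + 9 and u'(x)^2 = 16*x**2 + 16*x + 4.
Integrate each monomial from 0 to 3 using ∫_0^3 c·x^n dx = c·3^(n+1)/(n+1):
  ∫_0^3 u(x)^2 dx = ∫_0^3 (4*x^4 + 8*x^3 - 8*x^2 - 12*x + 9) dx. Term by term:
    ∫_0^3 4*x^4 dx = 972/5;  ∫_0^3 8*x^3 dx = 162;  ∫_0^3 -8*x^2 dx = -72;
    ∫_0^3 -12*x dx = -54;  ∫_0^3 9 dx = 27.
  Sum: 972/5 + 162 − 72 − 54 + 27 = 1287/5.
  ∫_0^3 u'(x)^2 dx = ∫_0^3 (16*x^2 + 16*x + 4) dx. Term by term:
    ∫_0^3 16*x^2 dx = 144;  ∫_0^3 16*x dx = 72;  ∫_0^3 4 dx = 12.
  Sum: 144 + 72 + 12 = 228.
Adding: ||u||_{H^1}^2 = 1287/5 + 228 = 2427/5.


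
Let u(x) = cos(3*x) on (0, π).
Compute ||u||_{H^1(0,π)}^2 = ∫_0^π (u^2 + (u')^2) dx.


||u||_{H^1(0,π)}^2 = 5*π

u'(x) = -3*sin(3*x).
Expand u² and (u')² and integrate term by term on (0, π), using: for integers n ≥ 1, ∫_0^π sin²(nx) dx = ∫_0^π cos²(nx) dx = π/2; for n ≠ n', ∫_0^π sin(nx)sin(n'x) dx = ∫_0^π cos(nx)cos(n'x) dx = 0; and by product-to-sum, ∫_0^π sin(nx)cos(n'x) dx = ½∫_0^π [sin((n+n')x) + sin((n−n')x)] dx, which is 0 when n+n' is even and 2n/(n²−n'²) when n+n' is odd (it need not vanish on (0, π)).
  u² squared terms: (1)²·∫cos(3x)² dx = 1·π/2 = π/2.
  So ∫_0^π u² dx = π/2.
  (u')² squared terms: (-3)²·∫sin(3x)² dx = 9·π/2 = 9*π/2.
  So ∫_0^π (u')² dx = 9*π/2.
||u||_{H^1}^2 = (π/2) + (9*π/2) = 5*π.


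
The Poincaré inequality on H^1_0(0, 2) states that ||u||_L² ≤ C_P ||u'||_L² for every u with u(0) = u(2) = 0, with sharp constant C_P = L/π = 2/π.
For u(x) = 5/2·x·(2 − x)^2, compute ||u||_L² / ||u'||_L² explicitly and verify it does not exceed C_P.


||u||_L² / ||u'||_L² = sqrt(14)/7 < C_P = 2/π.

u(x) = 5/2·x·(2 − x)^2, so u'(x) = 5*(x/2 - 1)*(3*x - 2).
u(x) = 5/2·x·(2 − x)^2 vanishes at x = 0 and x = 2, so u ∈ H^1_0(0, 2). Differentiate via the product rule and integrate the resulting polynomials term by term.
  ∫_0^2 u² dx = ∫_0^2 (25*x^6/4 - 50*x^5 + 150*x^4 - 200*x^3 + 100*x^2) dx. Term by term:
    ∫_0^2 25*x^6/4 dx = 800/7;  ∫_0^2 -50*x^5 dx = -1600/3;  ∫_0^2 150*x^4 dx = 960;
    ∫_0^2 -200*x^3 dx = -800;  ∫_0^2 100*x^2 dx = 800/3.
  Sum: 800/7 − 1600/3 + 960 − 800 + 800/3 = 160/21.
  ∫_0^2 (u')² dx = ∫_0^2 (225*x^4/4 - 300*x^3 + 550*x^2 - 400*x + 100) dx. Term by term:
    ∫_0^2 225*x^4/4 dx = 360;  ∫_0^2 -300*x^3 dx = -1200;  ∫_0^2 550*x^2 dx = 4400/3;
    ∫_0^2 -400*x dx = -800;  ∫_0^2 100 dx = 200.
  Sum: 360 − 1200 + 4400/3 − 800 + 200 = 80/3.
∫_0^2 u² dx = 160/21, so ||u||_L² = 4*sqrt(210)/21.
∫_0^2 (u')² dx = 80/3, so ||u'||_L² = 4*sqrt(15)/3.
Ratio ||u||_L² / ||u'||_L² = sqrt(14)/7.
Sharp Poincaré constant on H^1_0(0, 2) is C_P = L/π = 2/π, achieved by sin(π/2·x).
A polynomial bump cannot attain the sharp Poincaré constant (only the first sine eigenfunction does), so the ratio is strictly less than C_P, consistent with ||u||_L² ≤ C_P ||u'||_L².


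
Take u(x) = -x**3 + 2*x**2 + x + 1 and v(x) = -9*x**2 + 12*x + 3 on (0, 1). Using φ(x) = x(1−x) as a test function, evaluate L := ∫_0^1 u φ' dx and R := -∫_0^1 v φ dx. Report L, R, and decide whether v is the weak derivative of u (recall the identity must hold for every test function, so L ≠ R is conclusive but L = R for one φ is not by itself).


LHS = -7/20, RHS = -21/20. No, v is not the weak derivative of u.

u(x) = -x**3 + 2*x**2 + x + 1, classical derivative u'(x) = -3*x**2 + 4*x + 1.
φ(x) = x(1−x), so φ'(x) = 1 - 2*x.
Note φ(0) = φ(1) = 0, so the boundary term u·φ vanishes.
LHS = ∫_0^1 u(x) φ'(x) dx = ∫_0^1 (2*x^4 - 5*x^3 - x + 1) dx. Term by term:
  ∫_0^1 2*x^4 dx = 2/5;  ∫_0^1 -5*x^3 dx = -5/4;  ∫_0^1 -x dx = -1/2;
  ∫_0^1 1 dx = 1.
Sum: 2/5 − 5/4 − 1/2 + 1 = -7/20.
So LHS = -7/20.
∫_0^1 v(x) φ(x) dx = ∫_0^1 (9*x^4 - 21*x^3 + 9*x^2 + 3*x) dx. Term by term:
  ∫_0^1 9*x^4 dx = 9/5;  ∫_0^1 -21*x^3 dx = -21/4;  ∫_0^1 9*x^2 dx = 3;
  ∫_0^1 3*x dx = 3/2.
Sum: 9/5 − 21/4 + 3 + 3/2 = 21/20.
So RHS = -∫_0^1 v(x) φ(x) dx = -21/20.
LHS − RHS = 7/10 ≠ 0, so the identity fails.
(For a valid weak derivative the identity must hold for EVERY test function, in particular this one. The failure shows v is NOT the weak derivative of u.)
Correct weak derivative would be u'(x) = -3*x**2 + 4*x + 1.


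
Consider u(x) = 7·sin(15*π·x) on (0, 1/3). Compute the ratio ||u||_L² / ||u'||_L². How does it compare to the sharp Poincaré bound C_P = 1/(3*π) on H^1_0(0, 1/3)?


||u||_L² / ||u'||_L² = 1/(15*π) < C_P = 1/(3*π).

u(x) = 7·sin(15*π·x), so u'(x) = 105*π*cos(15*π*x).
Writing u(x) = A·sin(kπx/L) with A = 7 and k = 5, use ∫_0^L sin²(kπx/L) dx = L/2 and ∫_0^L cos²(kπx/L) dx = L/2.
u² = 49·sin²(15*π·x) and (u')² = 11025*π^2·cos²(15*π·x), and each of sin², cos² integrates to L/2 = 1/6 over (0, 1/3).
∫_0^1/3 u² dx = 49/6, so ||u||_L² = 7*sqrt(6)/6.
∫_0^1/3 (u')² dx = 3675*π^2/2, so ||u'||_L² = 35*sqrt(6)*π/2.
Ratio ||u||_L² / ||u'||_L² = 1/(15*π).
Sharp Poincaré constant on H^1_0(0, 1/3) is C_P = L/π = 1/(3*π), achieved by sin(3*π·x).
This is the k = 5 harmonic; the ratio L/(kπ) is strictly less than C_P = L/π, consistent with the sharp inequality ||u||_L² ≤ C_P ||u'||_L².


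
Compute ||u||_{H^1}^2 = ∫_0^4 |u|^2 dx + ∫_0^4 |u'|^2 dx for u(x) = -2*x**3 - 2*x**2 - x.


||u||_{H^1}^2 = 974732/35

The H^1 norm (squared) on an interval (0, L) is
  ||u||_{H^1}^2 = ∫_0^L u(x)^2 dx + ∫_0^L u'(x)^2 dx.
Compute u'(x) = -6*x**2 - 4*x - 1.
Then u(x)^2 = 4*x**6 + 8*x**5 + 8*x**4 + 4*x**3 + x**2 and u'(x)^2 = 36*x**4 + 48*x**3 + 28*x**2 + 8*x + 1.
Integrate each monomial from 0 to 4 using ∫_0^4 c·x^n dx = c·4^(n+1)/(n+1):
  ∫_0^4 u(x)^2 dx = ∫_0^4 (4*x^6 + 8*x^5 + 8*x^4 + 4*x^3 + x^2) dx. Term by term:
    ∫_0^4 4*x^6 dx = 65536/7;  ∫_0^4 8*x^5 dx = 16384/3;  ∫_0^4 8*x^4 dx = 8192/5;
    ∫_0^4 4*x^3 dx = 256;  ∫_0^4 x^2 dx = 64/3.
  Sum: 65536/7 + 16384/3 + 8192/5 + 256 + 64/3 = 1757632/105.
  ∫_0^4 u'(x)^2 dx = ∫_0^4 (36*x^4 + 48*x^3 + 28*x^2 + 8*x + 1) dx. Term by term:
    ∫_0^4 36*x^4 dx = 36864/5;  ∫_0^4 48*x^3 dx = 3072;  ∫_0^4 28*x^2 dx = 1792/3;
    ∫_0^4 8*x dx = 64;  ∫_0^4 1 dx = 4.
  Sum: 36864/5 + 3072 + 1792/3 + 64 + 4 = 166652/15.
Adding: ||u||_{H^1}^2 = 1757632/105 + 166652/15 = 974732/35.


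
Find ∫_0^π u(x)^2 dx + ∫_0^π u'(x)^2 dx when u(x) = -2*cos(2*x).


||u||_{H^1(0,π)}^2 = 10*π

u'(x) = 4*sin(2*x).
Expand u² and (u')² and integrate term by term on (0, π), using: for integers n ≥ 1, ∫_0^π sin²(nx) dx = ∫_0^π cos²(nx) dx = π/2; for n ≠ n', ∫_0^π sin(nx)sin(n'x) dx = ∫_0^π cos(nx)cos(n'x) dx = 0; and by product-to-sum, ∫_0^π sin(nx)cos(n'x) dx = ½∫_0^π [sin((n+n')x) + sin((n−n')x)] dx, which is 0 when n+n' is even and 2n/(n²−n'²) when n+n' is odd (it need not vanish on (0, π)).
  u² squared terms: (-2)²·∫cos(2x)² dx = 4·π/2 = 2*π.
  So ∫_0^π u² dx = 2*π.
  (u')² squared terms: (4)²·∫sin(2x)² dx = 16·π/2 = 8*π.
  So ∫_0^π (u')² dx = 8*π.
||u||_{H^1}^2 = (2*π) + (8*π) = 10*π.


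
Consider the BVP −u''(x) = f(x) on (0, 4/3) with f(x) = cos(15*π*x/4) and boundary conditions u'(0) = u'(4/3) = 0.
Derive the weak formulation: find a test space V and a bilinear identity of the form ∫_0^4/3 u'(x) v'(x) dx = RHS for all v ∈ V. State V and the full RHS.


V = H^1(0, 4/3) (no boundary constraint on v; u is determined up to an additive constant); weak form: ∫_0^4/3 u'v' dx = ∫_0^4/3 (cos(15*π*x/4)) v dx for all v ∈ V.

Multiply both sides by a test function v and integrate from 0 to 4/3:
  ∫_0^4/3 −u''(x) v(x) dx = ∫_0^4/3 f(x) v(x) dx.
Integrate the LHS by parts once:
  ∫_0^4/3 −u'' v dx = −[u'(x) v(x)]_0^4/3 + ∫_0^4/3 u'(x) v'(x) dx.
Thus ∫_0^4/3 u'(x) v'(x) dx = ∫_0^4/3 f(x) v(x) dx + [u'(x) v(x)]_0^4/3.
Choose V so that boundary terms are either known or forced to vanish.
u has homogeneous Neumann: u'(0) = u'(4/3) = 0. So [u' v]_0^4/3 = 0·v(4/3) − 0·v(0) = 0 for any v; take V = H^1(0, 4/3).
Weak formulation: find u (satisfying any essential BC) such that ∫_0^4/3 u'(x) v'(x) dx = ∫_0^4/3 f v dx for all v ∈ V (homogeneous Neumann, so boundary terms vanish).
Substituting f(x) = cos(15*π*x/4), the right-hand side is ∫_0^4/3 (cos(15*π*x/4)) v dx.
Compatibility check (pure Neumann): taking v ≡ 1 ∈ V gives 0 = ∫_0^4/3 f dx + (0) − (0), i.e. ∫_0^4/3 f dx must equal u'(0) − u'(4/3) = 0. Indeed ∫_0^4/3 (cos(15*π*x/4)) dx = 0, so the data are compatible. The solution is then unique only up to an additive constant (fix it e.g. by requiring ∫_0^4/3 u dx = 0).


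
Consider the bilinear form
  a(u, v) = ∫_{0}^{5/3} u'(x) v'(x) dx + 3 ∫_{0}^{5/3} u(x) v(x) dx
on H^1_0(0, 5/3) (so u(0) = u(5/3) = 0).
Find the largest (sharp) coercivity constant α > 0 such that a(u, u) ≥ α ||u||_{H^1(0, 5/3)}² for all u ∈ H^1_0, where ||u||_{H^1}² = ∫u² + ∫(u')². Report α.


α = 1

Coercivity of a(·,·) on H^1_0(0, 5/3) means a(u, u) ≥ α ||u||_{H^1}² for every u ∈ H^1_0.
The interval has length L = 5/3, and Poincaré/coercivity depend only on L. Here a(u, u) = ∫(u')² + (3)·∫u².
Here c = 3 ≥ 1, so a(u,u) = ∫(u')² + c∫u² ≥ ∫(u')² + ∫u² = ||u||_{H^1}², i.e. α = 1 works. No larger α is possible: a(u,u) ≥ α||u||_{H^1}² means (1−α)∫(u')² ≥ (α−c)∫u², and for the modes u_n = sin(nπ(x−x₀)/L) (x₀ the left endpoint) one has ∫u_n²/∫(u_n')² = (L/(nπ))² → 0, so a(u_n,u_n)/||u_n||_{H^1}² → 1. Hence the optimal constant is α = 1.
Therefore α = 1.


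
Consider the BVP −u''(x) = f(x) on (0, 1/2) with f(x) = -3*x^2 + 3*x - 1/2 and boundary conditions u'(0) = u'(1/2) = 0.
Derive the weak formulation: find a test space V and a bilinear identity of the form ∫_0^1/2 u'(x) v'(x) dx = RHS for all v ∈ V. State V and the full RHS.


V = H^1(0, 1/2) (no boundary constraint on v; u is determined up to an additive constant); weak form: ∫_0^1/2 u'v' dx = ∫_0^1/2 (-3*x^2 + 3*x - 1/2) v dx for all v ∈ V.

Multiply both sides by a test function v and integrate from 0 to 1/2:
  ∫_0^1/2 −u''(x) v(x) dx = ∫_0^1/2 f(x) v(x) dx.
Integrate the LHS by parts once:
  ∫_0^1/2 −u'' v dx = −[u'(x) v(x)]_0^1/2 + ∫_0^1/2 u'(x) v'(x) dx.
Thus ∫_0^1/2 u'(x) v'(x) dx = ∫_0^1/2 f(x) v(x) dx + [u'(x) v(x)]_0^1/2.
Choose V so that boundary terms are either known or forced to vanish.
u has homogeneous Neumann: u'(0) = u'(1/2) = 0. So [u' v]_0^1/2 = 0·v(1/2) − 0·v(0) = 0 for any v; take V = H^1(0, 1/2).
Weak formulation: find u (satisfying any essential BC) such that ∫_0^1/2 u'(x) v'(x) dx = ∫_0^1/2 f v dx for all v ∈ V (homogeneous Neumann, so boundary terms vanish).
Substituting f(x) = -3*x^2 + 3*x - 1/2, the right-hand side is ∫_0^1/2 (-3*x^2 + 3*x - 1/2) v dx.
Compatibility check (pure Neumann): taking v ≡ 1 ∈ V gives 0 = ∫_0^1/2 f dx + (0) − (0), i.e. ∫_0^1/2 f dx must equal u'(0) − u'(1/2) = 0. Indeed ∫_0^1/2 (-3*x^2 + 3*x - 1/2) dx = 0, so the data are compatible. The solution is then unique only up to an additive constant (fix it e.g. by requiring ∫_0^1/2 u dx = 0).


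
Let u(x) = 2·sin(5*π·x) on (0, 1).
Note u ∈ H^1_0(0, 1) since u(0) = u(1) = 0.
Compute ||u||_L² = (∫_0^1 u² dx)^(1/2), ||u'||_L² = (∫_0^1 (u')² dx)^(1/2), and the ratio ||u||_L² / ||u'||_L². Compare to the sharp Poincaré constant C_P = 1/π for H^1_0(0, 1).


||u||_L² / ||u'||_L² = 1/(5*π) < C_P = 1/π.

u(x) = 2·sin(5*π·x), so u'(x) = 10*π*cos(5*π*x).
Writing u(x) = A·sin(kπx/L) with A = 2 and k = 5, use ∫_0^L sin²(kπx/L) dx = L/2 and ∫_0^L cos²(kπx/L) dx = L/2.
u² = 4·sin²(5*π·x) and (u')² = 100*π^2·cos²(5*π·x), and each of sin², cos² integrates to L/2 = 1/2 over (0, 1).
∫_0^1 u² dx = 2, so ||u||_L² = sqrt(2).
∫_0^1 (u')² dx = 50*π^2, so ||u'||_L² = 5*sqrt(2)*π.
Ratio ||u||_L² / ||u'||_L² = 1/(5*π).
Sharp Poincaré constant on H^1_0(0, 1) is C_P = L/π = 1/π, achieved by sin(π·x).
This is the k = 5 harmonic; the ratio L/(kπ) is strictly less than C_P = L/π, consistent with the sharp inequality ||u||_L² ≤ C_P ||u'||_L².


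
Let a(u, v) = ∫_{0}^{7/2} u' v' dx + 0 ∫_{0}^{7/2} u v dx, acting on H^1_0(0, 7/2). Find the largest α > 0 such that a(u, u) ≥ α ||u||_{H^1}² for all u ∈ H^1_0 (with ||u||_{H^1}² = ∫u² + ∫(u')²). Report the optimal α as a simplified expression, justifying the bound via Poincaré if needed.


α = 4*π^2/(4*π^2 + 49)

Coercivity of a(·,·) on H^1_0(0, 7/2) means a(u, u) ≥ α ||u||_{H^1}² for every u ∈ H^1_0.
The interval has length L = 7/2, and Poincaré/coercivity depend only on L. Here a(u, u) = ∫(u')² + (0)·∫u².
Here c = 0, so a(u,u) = ∫(u')² alone. The condition a(u,u) ≥ α||u||_{H^1}² reads (1−α)∫(u')² ≥ (α−c)∫u². Any admissible α is ≤ 1 (rapidly oscillating u have ∫u²/∫(u')² → 0), and α = 1 would force 0 ≥ (1−c)∫u², impossible since c < 1; so 1−α > 0. By the sharp Poincaré inequality on H^1_0 of an interval of length L, ∫(u')² ≥ (π/L)²∫u² with equality for the first sine mode sin(π(x−x₀)/L) (x₀ the left endpoint), so the inequality holds for all u iff (1−α)(π/L)² ≥ α − c, i.e. α ≤ ((π/L)² + c)/((π/L)² + 1) = (1 + c(L/π)²)/(1 + (L/π)²). (Direct route, valid since c ≤ 0: Poincaré gives c∫u² ≥ c(L/π)²∫(u')², so a(u,u) ≥ (1 + c(L/π)²)∫(u')², while ||u||_{H^1}² ≤ (1 + (L/π)²)∫(u')²; dividing yields the same α.) With (π/L)² = 4*π^2/49 and c = 0, the largest admissible constant is α = ((π/L)² + c)/((π/L)² + 1).
Simplifying, α = 4*π^2/(4*π^2 + 49).


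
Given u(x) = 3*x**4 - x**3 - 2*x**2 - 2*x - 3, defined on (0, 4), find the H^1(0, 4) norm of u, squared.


||u||_{H^1}^2 = 6755756/15

The H^1 norm (squared) on an interval (0, L) is
  ||u||_{H^1}^2 = ∫_0^L u(x)^2 dx + ∫_0^L u'(x)^2 dx.
Compute u'(x) = 12*x**3 - 3*x**2 - 4*x - 2.
Then u(x)^2 = 9*x**8 - 6*x**7 - 11*x**6 - 8*x**5 - 10*x**4 + 14*x**3 + 16*x**2 + 12*x + 9 and u'(x)^2 = 144*x**6 - 72*x**5 - 87*x**4 - 24*x**3 + 28*x**2 + 16*x + 4.
Integrate each monomial from 0 to 4 using ∫_0^4 c·x^n dx = c·4^(n+1)/(n+1):
  ∫_0^4 u(x)^2 dx = ∫_0^4 (9*x^8 - 6*x^7 - 11*x^6 - 8*x^5 - 10*x^4 + 14*x^3 + 16*x^2 + 12*x + 9) dx. Term by term:
    ∫_0^4 9*x^8 dx = 262144;  ∫_0^4 -6*x^7 dx = -49152;  ∫_0^4 -11*x^6 dx = -180224/7;
    ∫_0^4 -8*x^5 dx = -16384/3;  ∫_0^4 -10*x^4 dx = -2048;  ∫_0^4 14*x^3 dx = 896;
    ∫_0^4 16*x^2 dx = 1024/3;  ∫_0^4 12*x dx = 96;  ∫_0^4 9 dx = 36.
  Sum: 262144 − 49152 − 180224/7 − 16384/3 − 2048 + 896 + 1024/3 + 96 + 36 = 1267740/7.
  ∫_0^4 u'(x)^2 dx = ∫_0^4 (144*x^6 - 72*x^5 - 87*x^4 - 24*x^3 + 28*x^2 + 16*x + 4) dx. Term by term:
    ∫_0^4 144*x^6 dx = 2359296/7;  ∫_0^4 -72*x^5 dx = -49152;  ∫_0^4 -87*x^4 dx = -89088/5;
    ∫_0^4 -24*x^3 dx = -1536;  ∫_0^4 28*x^2 dx = 1792/3;  ∫_0^4 16*x dx = 128;
    ∫_0^4 4 dx = 16.
  Sum: 2359296/7 − 49152 − 89088/5 − 1536 + 1792/3 + 128 + 16 = 28274192/105.
Adding: ||u||_{H^1}^2 = 1267740/7 + 28274192/105 = 6755756/15.


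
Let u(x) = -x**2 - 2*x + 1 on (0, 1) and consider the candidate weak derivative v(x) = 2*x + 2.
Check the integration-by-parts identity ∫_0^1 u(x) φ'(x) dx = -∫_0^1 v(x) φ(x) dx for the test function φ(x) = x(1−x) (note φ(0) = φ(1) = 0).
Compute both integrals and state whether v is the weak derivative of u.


LHS = 1/2, RHS = -1/2. No, v is not the weak derivative of u.

u(x) = -x**2 - 2*x + 1, classical derivative u'(x) = -2*x - 2.
φ(x) = x(1−x), so φ'(x) = 1 - 2*x.
Note φ(0) = φ(1) = 0, so the boundary term u·φ vanishes.
LHS = ∫_0^1 u(x) φ'(x) dx = ∫_0^1 (2*x^3 + 3*x^2 - 4*x + 1) dx. Term by term:
  ∫_0^1 2*x^3 dx = 1/2;  ∫_0^1 3*x^2 dx = 1;  ∫_0^1 -4*x dx = -2;
  ∫_0^1 1 dx = 1.
Sum: 1/2 + 1 − 2 + 1 = 1/2.
So LHS = 1/2.
∫_0^1 v(x) φ(x) dx = ∫_0^1 (-2*x^3 + 2*x) dx. Term by term:
  ∫_0^1 -2*x^3 dx = -1/2;  ∫_0^1 2*x dx = 1.
Sum: -1/2 + 1 = 1/2.
So RHS = -∫_0^1 v(x) φ(x) dx = -1/2.
LHS − RHS = 1 ≠ 0, so the identity fails.
(For a valid weak derivative the identity must hold for EVERY test function, in particular this one. The failure shows v is NOT the weak derivative of u.)
Correct weak derivative would be u'(x) = -2*x - 2.


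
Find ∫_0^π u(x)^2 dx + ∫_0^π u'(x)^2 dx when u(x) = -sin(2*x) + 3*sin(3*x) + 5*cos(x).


||u||_{H^1(0,π)}^2 = -80/3 + 145*π/2

u'(x) = -5*sin(x) - 2*cos(2*x) + 9*cos(3*x).
Expand u² and (u')² and integrate term by term on (0, π), using: for integers n ≥ 1, ∫_0^π sin²(nx) dx = ∫_0^π cos²(nx) dx = π/2; for n ≠ n', ∫_0^π sin(nx)sin(n'x) dx = ∫_0^π cos(nx)cos(n'x) dx = 0; and by product-to-sum, ∫_0^π sin(nx)cos(n'x) dx = ½∫_0^π [sin((n+n')x) + sin((n−n')x)] dx, which is 0 when n+n' is even and 2n/(n²−n'²) when n+n' is odd (it need not vanish on (0, π)).
  u² squared terms: (-1)²·∫sin(2x)² dx = 1·π/2 = π/2;  (3)²·∫sin(3x)² dx = 9·π/2 = 9*π/2;  (5)²·∫cos(x)² dx = 25·π/2 = 25*π/2.
  u² cross terms: 2·(-1)·(3)·∫sin(2x)·sin(3x) dx = -6·(0) = 0;  2·(-1)·(5)·∫sin(2x)·cos(x) dx = -10·(4/3) = -40/3;  2·(3)·(5)·∫sin(3x)·cos(x) dx = 30·(0) = 0.
  So ∫_0^π u² dx = π/2 + 9*π/2 + 25*π/2 + 0 − 40/3 + 0 = -40/3 + 35*π/2.
  (u')² squared terms: (-5)²·∫sin(x)² dx = 25·π/2 = 25*π/2;  (-2)²·∫cos(2x)² dx = 4·π/2 = 2*π;  (9)²·∫cos(3x)² dx = 81·π/2 = 81*π/2.
  (u')² cross terms: 2·(-5)·(-2)·∫sin(x)·cos(2x) dx = 20·(-2/3) = -40/3;  2·(-5)·(9)·∫sin(x)·cos(3x) dx = -90·(0) = 0;  2·(-2)·(9)·∫cos(2x)·cos(3x) dx = -36·(0) = 0.
  So ∫_0^π (u')² dx = 25*π/2 + 2*π + 81*π/2 − 40/3 + 0 + 0 = -40/3 + 55*π.
||u||_{H^1}^2 = (-40/3 + 35*π/2) + (-40/3 + 55*π) = -80/3 + 145*π/2.


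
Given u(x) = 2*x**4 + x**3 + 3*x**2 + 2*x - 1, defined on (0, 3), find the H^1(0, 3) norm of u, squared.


||u||_{H^1}^2 = 256287/5

The H^1 norm (squared) on an interval (0, L) is
  ||u||_{H^1}^2 = ∫_0^L u(x)^2 dx + ∫_0^L u'(x)^2 dx.
Compute u'(x) = 8*x**3 + 3*x**2 + 6*x + 2.
Then u(x)^2 = 4*x**8 + 4*x**7 + 13*x**6 + 14*x**5 + 9*x**4 + 10*x**3 - 2*x**2 - 4*x + 1 and u'(x)^2 = 64*x**6 + 48*x**5 + 105*x**4 + 68*x**3 + 48*x**2 + 24*x + 4.
Integrate each monomial from 0 to 3 using ∫_0^3 c·x^n dx = c·3^(n+1)/(n+1):
  ∫_0^3 u(x)^2 dx = ∫_0^3 (4*x^8 + 4*x^7 + 13*x^6 + 14*x^5 + 9*x^4 + 10*x^3 - 2*x^2 - 4*x + 1) dx. Term by term:
    ∫_0^3 4*x^8 dx = 8748;  ∫_0^3 4*x^7 dx = 6561/2;  ∫_0^3 13*x^6 dx = 28431/7;
    ∫_0^3 14*x^5 dx = 1701;  ∫_0^3 9*x^4 dx = 2187/5;  ∫_0^3 10*x^3 dx = 405/2;
    ∫_0^3 -2*x^2 dx = -18;  ∫_0^3 -4*x dx = -18;  ∫_0^3 1 dx = 3.
  Sum: 8748 + 6561/2 + 28431/7 + 1701 + 2187/5 + 405/2 − 18 − 18 + 3 = 643929/35.
  ∫_0^3 u'(x)^2 dx = ∫_0^3 (64*x^6 + 48*x^5 + 105*x^4 + 68*x^3 + 48*x^2 + 24*x + 4) dx. Term by term:
    ∫_0^3 64*x^6 dx = 139968/7;  ∫_0^3 48*x^5 dx = 5832;  ∫_0^3 105*x^4 dx = 5103;
    ∫_0^3 68*x^3 dx = 1377;  ∫_0^3 48*x^2 dx = 432;  ∫_0^3 24*x dx = 108;
    ∫_0^3 4 dx = 12.
  Sum: 139968/7 + 5832 + 5103 + 1377 + 432 + 108 + 12 = 230016/7.
Adding: ||u||_{H^1}^2 = 643929/35 + 230016/7 = 256287/5.


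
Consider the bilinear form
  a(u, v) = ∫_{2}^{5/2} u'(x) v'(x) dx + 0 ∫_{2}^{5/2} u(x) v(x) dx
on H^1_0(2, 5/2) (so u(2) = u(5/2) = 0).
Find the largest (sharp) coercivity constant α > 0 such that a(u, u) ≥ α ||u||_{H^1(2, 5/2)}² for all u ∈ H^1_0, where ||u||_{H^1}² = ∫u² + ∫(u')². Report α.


α = 4*π^2/(1 + 4*π^2)

Coercivity of a(·,·) on H^1_0(2, 5/2) means a(u, u) ≥ α ||u||_{H^1}² for every u ∈ H^1_0.
The interval has length L = 1/2, and Poincaré/coercivity depend only on L. Here a(u, u) = ∫(u')² + (0)·∫u².
Here c = 0, so a(u,u) = ∫(u')² alone. The condition a(u,u) ≥ α||u||_{H^1}² reads (1−α)∫(u')² ≥ (α−c)∫u². Any admissible α is ≤ 1 (rapidly oscillating u have ∫u²/∫(u')² → 0), and α = 1 would force 0 ≥ (1−c)∫u², impossible since c < 1; so 1−α > 0. By the sharp Poincaré inequality on H^1_0 of an interval of length L, ∫(u')² ≥ (π/L)²∫u² with equality for the first sine mode sin(π(x−x₀)/L) (x₀ the left endpoint), so the inequality holds for all u iff (1−α)(π/L)² ≥ α − c, i.e. α ≤ ((π/L)² + c)/((π/L)² + 1) = (1 + c(L/π)²)/(1 + (L/π)²). (Direct route, valid since c ≤ 0: Poincaré gives c∫u² ≥ c(L/π)²∫(u')², so a(u,u) ≥ (1 + c(L/π)²)∫(u')², while ||u||_{H^1}² ≤ (1 + (L/π)²)∫(u')²; dividing yields the same α.) With (π/L)² = 4*π^2 and c = 0, the largest admissible constant is α = ((π/L)² + c)/((π/L)² + 1).
Simplifying, α = 4*π^2/(1 + 4*π^2).


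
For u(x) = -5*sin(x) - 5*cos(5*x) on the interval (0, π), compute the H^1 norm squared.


||u||_{H^1(0,π)}^2 = 350*π

u'(x) = 25*sin(5*x) - 5*cos(x).
Expand u² and (u')² and integrate term by term on (0, π), using: for integers n ≥ 1, ∫_0^π sin²(nx) dx = ∫_0^π cos²(nx) dx = π/2; for n ≠ n', ∫_0^π sin(nx)sin(n'x) dx = ∫_0^π cos(nx)cos(n'x) dx = 0; and by product-to-sum, ∫_0^π sin(nx)cos(n'x) dx = ½∫_0^π [sin((n+n')x) + sin((n−n')x)] dx, which is 0 when n+n' is even and 2n/(n²−n'²) when n+n' is odd (it need not vanish on (0, π)).
  u² squared terms: (-5)²·∫cos(5x)² dx = 25·π/2 = 25*π/2;  (-5)²·∫sin(x)² dx = 25·π/2 = 25*π/2.
  u² cross terms: 2·(-5)·(-5)·∫cos(5x)·sin(x) dx = 50·(0) = 0.
  So ∫_0^π u² dx = 25*π/2 + 25*π/2 + 0 = 25*π.
  (u')² squared terms: (-5)²·∫cos(x)² dx = 25·π/2 = 25*π/2;  (25)²·∫sin(5x)² dx = 625·π/2 = 625*π/2.
  (u')² cross terms: 2·(-5)·(25)·∫cos(x)·sin(5x) dx = -250·(0) = 0.
  So ∫_0^π (u')² dx = 25*π/2 + 625*π/2 + 0 = 325*π.
||u||_{H^1}^2 = (25*π) + (325*π) = 350*π.


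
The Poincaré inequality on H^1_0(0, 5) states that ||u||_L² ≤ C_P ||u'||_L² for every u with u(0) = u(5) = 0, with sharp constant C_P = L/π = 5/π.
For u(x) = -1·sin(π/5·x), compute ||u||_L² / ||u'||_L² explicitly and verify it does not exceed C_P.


||u||_L² / ||u'||_L² = 5/π = C_P.

u(x) = -1·sin(π/5·x), so u'(x) = -π*cos(π*x/5)/5.
Writing u(x) = A·sin(kπx/L) with A = -1 and k = 1, use ∫_0^L sin²(kπx/L) dx = L/2 and ∫_0^L cos²(kπx/L) dx = L/2.
u² = 1·sin²(π/5·x) and (u')² = π^2/25·cos²(π/5·x), and each of sin², cos² integrates to L/2 = 5/2 over (0, 5).
∫_0^5 u² dx = 5/2, so ||u||_L² = sqrt(10)/2.
∫_0^5 (u')² dx = π^2/10, so ||u'||_L² = sqrt(10)*π/10.
Ratio ||u||_L² / ||u'||_L² = 5/π.
Sharp Poincaré constant on H^1_0(0, 5) is C_P = L/π = 5/π, achieved by sin(π/5·x).
This is the k = 1 eigenfunction (up to amplitude), so the ratio equals the sharp Poincaré constant exactly.


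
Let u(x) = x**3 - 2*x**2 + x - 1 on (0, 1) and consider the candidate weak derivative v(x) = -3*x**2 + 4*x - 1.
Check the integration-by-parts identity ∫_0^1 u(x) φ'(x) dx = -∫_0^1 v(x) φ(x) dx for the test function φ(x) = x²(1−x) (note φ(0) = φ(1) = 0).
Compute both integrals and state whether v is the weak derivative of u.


LHS = 1/60, RHS = -1/60. No, v is not the weak derivative of u.

u(x) = x**3 - 2*x**2 + x - 1, classical derivative u'(x) = 3*x**2 - 4*x + 1.
φ(x) = x²(1−x), so φ'(x) = x*(2 - 3*x).
Note φ(0) = φ(1) = 0, so the boundary term u·φ vanishes.
LHS = ∫_0^1 u(x) φ'(x) dx = ∫_0^1 (-3*x^5 + 8*x^4 - 7*x^3 + 5*x^2 - 2*x) dx. Term by term:
  ∫_0^1 -3*x^5 dx = -1/2;  ∫_0^1 8*x^4 dx = 8/5;  ∫_0^1 -7*x^3 dx = -7/4;
  ∫_0^1 5*x^2 dx = 5/3;  ∫_0^1 -2*x dx = -1.
Sum: -1/2 + 8/5 − 7/4 + 5/3 − 1 = 1/60.
So LHS = 1/60.
∫_0^1 v(x) φ(x) dx = ∫_0^1 (3*x^5 - 7*x^4 + 5*x^3 - x^2) dx. Term by term:
  ∫_0^1 3*x^5 dx = 1/2;  ∫_0^1 -7*x^4 dx = -7/5;  ∫_0^1 5*x^3 dx = 5/4;
  ∫_0^1 -x^2 dx = -1/3.
Sum: 1/2 − 7/5 + 5/4 − 1/3 = 1/60.
So RHS = -∫_0^1 v(x) φ(x) dx = -1/60.
LHS − RHS = 1/30 ≠ 0, so the identity fails.
(For a valid weak derivative the identity must hold for EVERY test function, in particular this one. The failure shows v is NOT the weak derivative of u.)
Correct weak derivative would be u'(x) = 3*x**2 - 4*x + 1.


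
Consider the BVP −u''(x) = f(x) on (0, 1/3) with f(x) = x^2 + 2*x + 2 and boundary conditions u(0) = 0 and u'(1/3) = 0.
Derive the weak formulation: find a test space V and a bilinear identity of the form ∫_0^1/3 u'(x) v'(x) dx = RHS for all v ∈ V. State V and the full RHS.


V = {v ∈ H^1(0, 1/3) : v(0) = 0} (test functions vanish at x = 0 where u is specified); weak form: ∫_0^1/3 u'v' dx = ∫_0^1/3 (x^2 + 2*x + 2) v dx for all v ∈ V.

Multiply both sides by a test function v and integrate from 0 to 1/3:
  ∫_0^1/3 −u''(x) v(x) dx = ∫_0^1/3 f(x) v(x) dx.
Integrate the LHS by parts once:
  ∫_0^1/3 −u'' v dx = −[u'(x) v(x)]_0^1/3 + ∫_0^1/3 u'(x) v'(x) dx.
Thus ∫_0^1/3 u'(x) v'(x) dx = ∫_0^1/3 f(x) v(x) dx + [u'(x) v(x)]_0^1/3.
Choose V so that boundary terms are either known or forced to vanish.
Mixed BC: u(0) = 0 (Dirichlet) and u'(1/3) = 0 (Neumann). Define V = {v ∈ H^1(0, 1/3) : v(0) = 0}. Then [u' v]_0^1/3 = u'(1/3)·v(1/3) − u'(0)·0 = 0.
Weak formulation: find u (satisfying any essential BC) such that ∫_0^1/3 u'(x) v'(x) dx = ∫_0^1/3 f v dx for all v ∈ V (Dirichlet at 0 absorbed into V; the Neumann datum at x = 1/3 is zero, so no boundary term remains).
Substituting f(x) = x^2 + 2*x + 2, the right-hand side is ∫_0^1/3 (x^2 + 2*x + 2) v dx.


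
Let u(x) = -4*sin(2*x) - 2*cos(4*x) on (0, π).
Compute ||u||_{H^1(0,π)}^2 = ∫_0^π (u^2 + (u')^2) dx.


||u||_{H^1(0,π)}^2 = 74*π

u'(x) = 8*sin(4*x) - 8*cos(2*x).
Expand u² and (u')² and integrate term by term on (0, π), using: for integers n ≥ 1, ∫_0^π sin²(nx) dx = ∫_0^π cos²(nx) dx = π/2; for n ≠ n', ∫_0^π sin(nx)sin(n'x) dx = ∫_0^π cos(nx)cos(n'x) dx = 0; and by product-to-sum, ∫_0^π sin(nx)cos(n'x) dx = ½∫_0^π [sin((n+n')x) + sin((n−n')x)] dx, which is 0 when n+n' is even and 2n/(n²−n'²) when n+n' is odd (it need not vanish on (0, π)).
  u² squared terms: (-4)²·∫sin(2x)² dx = 16·π/2 = 8*π;  (-2)²·∫cos(4x)² dx = 4·π/2 = 2*π.
  u² cross terms: 2·(-4)·(-2)·∫sin(2x)·cos(4x) dx = 16·(0) = 0.
  So ∫_0^π u² dx = 8*π + 2*π + 0 = 10*π.
  (u')² squared terms: (-8)²·∫cos(2x)² dx = 64·π/2 = 32*π;  (8)²·∫sin(4x)² dx = 64·π/2 = 32*π.
  (u')² cross terms: 2·(-8)·(8)·∫cos(2x)·sin(4x) dx = -128·(0) = 0.
  So ∫_0^π (u')² dx = 32*π + 32*π + 0 = 64*π.
||u||_{H^1}^2 = (10*π) + (64*π) = 74*π.


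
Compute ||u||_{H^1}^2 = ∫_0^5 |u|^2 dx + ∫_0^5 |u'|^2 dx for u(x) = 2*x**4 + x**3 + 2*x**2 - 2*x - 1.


||u||_{H^1}^2 = 128081375/63

The H^1 norm (squared) on an interval (0, L) is
  ||u||_{H^1}^2 = ∫_0^L u(x)^2 dx + ∫_0^L u'(x)^2 dx.
Compute u'(x) = 8*x**3 + 3*x**2 + 4*x - 2.
Then u(x)^2 = 4*x**8 + 4*x**7 + 9*x**6 - 4*x**5 - 4*x**4 - 10*x**3 + 4*x + 1 and u'(x)^2 = 64*x**6 + 48*x**5 + 73*x**4 - 8*x**3 + 4*x**2 - 16*x + 4.
Integrate each monomial from 0 to 5 using ∫_0^5 c·x^n dx = c·5^(n+1)/(n+1):
  ∫_0^5 u(x)^2 dx = ∫_0^5 (4*x^8 + 4*x^7 + 9*x^6 - 4*x^5 - 4*x^4 - 10*x^3 + 4*x + 1) dx. Term by term:
    ∫_0^5 4*x^8 dx = 7812500/9;  ∫_0^5 4*x^7 dx = 390625/2;  ∫_0^5 9*x^6 dx = 703125/7;
    ∫_0^5 -4*x^5 dx = -31250/3;  ∫_0^5 -4*x^4 dx = -2500;  ∫_0^5 -10*x^3 dx = -3125/2;
    ∫_0^5 4*x dx = 50;  ∫_0^5 1 dx = 5.
  Sum: 7812500/9 + 390625/2 + 703125/7 − 31250/3 − 2500 − 3125/2 + 50 + 5 = 72411590/63.
  ∫_0^5 u'(x)^2 dx = ∫_0^5 (64*x^6 + 48*x^5 + 73*x^4 - 8*x^3 + 4*x^2 - 16*x + 4) dx. Term by term:
    ∫_0^5 64*x^6 dx = 5000000/7;  ∫_0^5 48*x^5 dx = 125000;  ∫_0^5 73*x^4 dx = 45625;
    ∫_0^5 -8*x^3 dx = -1250;  ∫_0^5 4*x^2 dx = 500/3;  ∫_0^5 -16*x dx = -200;
    ∫_0^5 4 dx = 20.
  Sum: 5000000/7 + 125000 + 45625 − 1250 + 500/3 − 200 + 20 = 18556595/21.
Adding: ||u||_{H^1}^2 = 72411590/63 + 18556595/21 = 128081375/63.


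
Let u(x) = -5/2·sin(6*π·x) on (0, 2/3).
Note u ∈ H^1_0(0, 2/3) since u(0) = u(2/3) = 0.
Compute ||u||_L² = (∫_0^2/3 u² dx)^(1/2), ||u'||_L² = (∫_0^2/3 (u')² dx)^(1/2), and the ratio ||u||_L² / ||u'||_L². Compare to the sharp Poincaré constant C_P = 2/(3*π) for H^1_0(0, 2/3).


||u||_L² / ||u'||_L² = 1/(6*π) < C_P = 2/(3*π).

u(x) = -5/2·sin(6*π·x), so u'(x) = -15*π*cos(6*π*x).
Writing u(x) = A·sin(kπx/L) with A = -5/2 and k = 4, use ∫_0^L sin²(kπx/L) dx = L/2 and ∫_0^L cos²(kπx/L) dx = L/2.
u² = 25/4·sin²(6*π·x) and (u')² = 225*π^2·cos²(6*π·x), and each of sin², cos² integrates to L/2 = 1/3 over (0, 2/3).
∫_0^2/3 u² dx = 25/12, so ||u||_L² = 5*sqrt(3)/6.
∫_0^2/3 (u')² dx = 75*π^2, so ||u'||_L² = 5*sqrt(3)*π.
Ratio ||u||_L² / ||u'||_L² = 1/(6*π).
Sharp Poincaré constant on H^1_0(0, 2/3) is C_P = L/π = 2/(3*π), achieved by sin(3*π/2·x).
This is the k = 4 harmonic; the ratio L/(kπ) is strictly less than C_P = L/π, consistent with the sharp inequality ||u||_L² ≤ C_P ||u'||_L².


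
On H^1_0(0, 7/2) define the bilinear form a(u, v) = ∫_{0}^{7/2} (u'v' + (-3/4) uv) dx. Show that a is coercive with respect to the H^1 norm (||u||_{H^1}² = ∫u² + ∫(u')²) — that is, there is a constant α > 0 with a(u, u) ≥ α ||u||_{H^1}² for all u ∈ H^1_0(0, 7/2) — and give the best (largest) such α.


α = (-147 + 16*π^2)/(4*(4*π^2 + 49))

Coercivity of a(·,·) on H^1_0(0, 7/2) means a(u, u) ≥ α ||u||_{H^1}² for every u ∈ H^1_0.
The interval has length L = 7/2, and Poincaré/coercivity depend only on L. Here a(u, u) = ∫(u')² + (-3/4)·∫u².
Here c = -3/4 < 0 with |c| < (π/L)² = 4*π^2/49, so coercivity still holds. The condition a(u,u) ≥ α||u||_{H^1}² reads (1−α)∫(u')² ≥ (α−c)∫u². Any admissible α is ≤ 1 (rapidly oscillating u have ∫u²/∫(u')² → 0), and α = 1 would force 0 ≥ (1−c)∫u², impossible since c < 1; so 1−α > 0. By the sharp Poincaré inequality on H^1_0 of an interval of length L, ∫(u')² ≥ (π/L)²∫u² with equality for the first sine mode sin(π(x−x₀)/L) (x₀ the left endpoint), so the inequality holds for all u iff (1−α)(π/L)² ≥ α − c, i.e. α ≤ ((π/L)² + c)/((π/L)² + 1) = (1 + c(L/π)²)/(1 + (L/π)²). (Direct route, valid since c ≤ 0: Poincaré gives c∫u² ≥ c(L/π)²∫(u')², so a(u,u) ≥ (1 + c(L/π)²)∫(u')², while ||u||_{H^1}² ≤ (1 + (L/π)²)∫(u')²; dividing yields the same α.) With (π/L)² = 4*π^2/49 and c = -3/4, the largest admissible constant is α = ((π/L)² + c)/((π/L)² + 1).
Simplifying, α = (-147 + 16*π^2)/(4*(4*π^2 + 49)).


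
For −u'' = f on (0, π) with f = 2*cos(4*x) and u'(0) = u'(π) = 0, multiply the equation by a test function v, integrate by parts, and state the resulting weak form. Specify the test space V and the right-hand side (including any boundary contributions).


V = H^1(0, π) (no boundary constraint on v; u is determined up to an additive constant); weak form: ∫_0^π u'v' dx = ∫_0^π (2*cos(4*x)) v dx for all v ∈ V.

Multiply both sides by a test function v and integrate from 0 to π:
  ∫_0^π −u''(x) v(x) dx = ∫_0^π f(x) v(x) dx.
Integrate the LHS by parts once:
  ∫_0^π −u'' v dx = −[u'(x) v(x)]_0^π + ∫_0^π u'(x) v'(x) dx.
Thus ∫_0^π u'(x) v'(x) dx = ∫_0^π f(x) v(x) dx + [u'(x) v(x)]_0^π.
Choose V so that boundary terms are either known or forced to vanish.
u has homogeneous Neumann: u'(0) = u'(π) = 0. So [u' v]_0^π = 0·v(π) − 0·v(0) = 0 for any v; take V = H^1(0, π).
Weak formulation: find u (satisfying any essential BC) such that ∫_0^π u'(x) v'(x) dx = ∫_0^π f v dx for all v ∈ V (homogeneous Neumann, so boundary terms vanish).
Substituting f(x) = 2*cos(4*x), the right-hand side is ∫_0^π (2*cos(4*x)) v dx.
Compatibility check (pure Neumann): taking v ≡ 1 ∈ V gives 0 = ∫_0^π f dx + (0) − (0), i.e. ∫_0^π f dx must equal u'(0) − u'(π) = 0. Indeed ∫_0^π (2*cos(4*x)) dx = 0, so the data are compatible. The solution is then unique only up to an additive constant (fix it e.g. by requiring ∫_0^π u dx = 0).


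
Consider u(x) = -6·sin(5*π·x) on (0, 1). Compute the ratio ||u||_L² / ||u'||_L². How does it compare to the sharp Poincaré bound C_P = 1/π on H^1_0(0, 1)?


||u||_L² / ||u'||_L² = 1/(5*π) < C_P = 1/π.

u(x) = -6·sin(5*π·x), so u'(x) = -30*π*cos(5*π*x).
Writing u(x) = A·sin(kπx/L) with A = -6 and k = 5, use ∫_0^L sin²(kπx/L) dx = L/2 and ∫_0^L cos²(kπx/L) dx = L/2.
u² = 36·sin²(5*π·x) and (u')² = 900*π^2·cos²(5*π·x), and each of sin², cos² integrates to L/2 = 1/2 over (0, 1).
∫_0^1 u² dx = 18, so ||u||_L² = 3*sqrt(2).
∫_0^1 (u')² dx = 450*π^2, so ||u'||_L² = 15*sqrt(2)*π.
Ratio ||u||_L² / ||u'||_L² = 1/(5*π).
Sharp Poincaré constant on H^1_0(0, 1) is C_P = L/π = 1/π, achieved by sin(π·x).
This is the k = 5 harmonic; the ratio L/(kπ) is strictly less than C_P = L/π, consistent with the sharp inequality ||u||_L² ≤ C_P ||u'||_L².


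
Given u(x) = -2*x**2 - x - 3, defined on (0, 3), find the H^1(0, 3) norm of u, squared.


||u||_{H^1}^2 = 3147/5

The H^1 norm (squared) on an interval (0, L) is
  ||u||_{H^1}^2 = ∫_0^L u(x)^2 dx + ∫_0^L u'(x)^2 dx.
Compute u'(x) = -4*x - 1.
Then u(x)^2 = 4*x**4 + 4*x**3 + 13*x**2 + 6*x + 9 and u'(x)^2 = 16*x**2 + 8*x + 1.
Integrate each monomial from 0 to 3 using ∫_0^3 c·x^n dx = c·3^(n+1)/(n+1):
  ∫_0^3 u(x)^2 dx = ∫_0^3 (4*x^4 + 4*x^3 + 13*x^2 + 6*x + 9) dx. Term by term:
    ∫_0^3 4*x^4 dx = 972/5;  ∫_0^3 4*x^3 dx = 81;  ∫_0^3 13*x^2 dx = 117;
    ∫_0^3 6*x dx = 27;  ∫_0^3 9 dx = 27.
  Sum: 972/5 + 81 + 117 + 27 + 27 = 2232/5.
  ∫_0^3 u'(x)^2 dx = ∫_0^3 (16*x^2 + 8*x + 1) dx. Term by term:
    ∫_0^3 16*x^2 dx = 144;  ∫_0^3 8*x dx = 36;  ∫_0^3 1 dx = 3.
  Sum: 144 + 36 + 3 = 183.
Adding: ||u||_{H^1}^2 = 2232/5 + 183 = 3147/5.


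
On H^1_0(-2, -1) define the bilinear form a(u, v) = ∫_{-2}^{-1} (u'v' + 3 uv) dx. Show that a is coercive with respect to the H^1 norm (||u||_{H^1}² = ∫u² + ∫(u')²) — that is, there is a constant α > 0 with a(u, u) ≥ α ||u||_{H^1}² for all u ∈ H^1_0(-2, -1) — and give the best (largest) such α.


α = 1

Coercivity of a(·,·) on H^1_0(-2, -1) means a(u, u) ≥ α ||u||_{H^1}² for every u ∈ H^1_0.
The interval has length L = 1, and Poincaré/coercivity depend only on L. Here a(u, u) = ∫(u')² + (3)·∫u².
Here c = 3 ≥ 1, so a(u,u) = ∫(u')² + c∫u² ≥ ∫(u')² + ∫u² = ||u||_{H^1}², i.e. α = 1 works. No larger α is possible: a(u,u) ≥ α||u||_{H^1}² means (1−α)∫(u')² ≥ (α−c)∫u², and for the modes u_n = sin(nπ(x−x₀)/L) (x₀ the left endpoint) one has ∫u_n²/∫(u_n')² = (L/(nπ))² → 0, so a(u_n,u_n)/||u_n||_{H^1}² → 1. Hence the optimal constant is α = 1.
Therefore α = 1.


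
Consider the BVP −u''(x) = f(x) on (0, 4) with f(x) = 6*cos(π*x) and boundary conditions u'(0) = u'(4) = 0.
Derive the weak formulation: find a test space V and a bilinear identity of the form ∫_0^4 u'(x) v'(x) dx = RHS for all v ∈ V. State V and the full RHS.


V = H^1(0, 4) (no boundary constraint on v; u is determined up to an additive constant); weak form: ∫_0^4 u'v' dx = ∫_0^4 (6*cos(π*x)) v dx for all v ∈ V.

Multiply both sides by a test function v and integrate from 0 to 4:
  ∫_0^4 −u''(x) v(x) dx = ∫_0^4 f(x) v(x) dx.
Integrate the LHS by parts once:
  ∫_0^4 −u'' v dx = −[u'(x) v(x)]_0^4 + ∫_0^4 u'(x) v'(x) dx.
Thus ∫_0^4 u'(x) v'(x) dx = ∫_0^4 f(x) v(x) dx + [u'(x) v(x)]_0^4.
Choose V so that boundary terms are either known or forced to vanish.
u has homogeneous Neumann: u'(0) = u'(4) = 0. So [u' v]_0^4 = 0·v(4) − 0·v(0) = 0 for any v; take V = H^1(0, 4).
Weak formulation: find u (satisfying any essential BC) such that ∫_0^4 u'(x) v'(x) dx = ∫_0^4 f v dx for all v ∈ V (homogeneous Neumann, so boundary terms vanish).
Substituting f(x) = 6*cos(π*x), the right-hand side is ∫_0^4 (6*cos(π*x)) v dx.
Compatibility check (pure Neumann): taking v ≡ 1 ∈ V gives 0 = ∫_0^4 f dx + (0) − (0), i.e. ∫_0^4 f dx must equal u'(0) − u'(4) = 0. Indeed ∫_0^4 (6*cos(π*x)) dx = 0, so the data are compatible. The solution is then unique only up to an additive constant (fix it e.g. by requiring ∫_0^4 u dx = 0).
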